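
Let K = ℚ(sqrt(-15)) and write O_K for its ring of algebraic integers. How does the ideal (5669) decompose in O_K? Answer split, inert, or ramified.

5669 remains inert

Since -15 ≡ 1 mod 4, the ring of integers is ℤ[(1+√-15)/2] with discriminant -15.
5669 ∤ -15, so 5669 is unramified.
Legendre symbol by Euler's criterion: (-15/5669) ≡ (-15)^2834 ≡ 5668 (mod 5669), i.e. (-15/5669) = -1.
d is a non-residue mod p, hence 5669 remains inert in O_K.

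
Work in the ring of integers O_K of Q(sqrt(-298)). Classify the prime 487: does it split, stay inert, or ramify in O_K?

d = -298 ≡ 2 (mod 4), so O_K = ℤ[√-298] and disc(K) = 4d = -1192.
Since gcd(487, -1192) = 1 the prime 487 does not ramify.
(-298/487) = 189^243 mod 487 = 1, giving Legendre symbol 1.
d is a quadratic residue mod p, hence 487 splits in O_K.

487 splits in O_K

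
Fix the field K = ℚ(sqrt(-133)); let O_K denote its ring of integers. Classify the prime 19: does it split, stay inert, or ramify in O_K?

-133 mod 4 = 3, hence disc K = 4·(-133) = -532 and O_K = ℤ[√-133].
disc(K) = -532 = 19·(-28), so p = 19 is ramified.

ramifies in O_K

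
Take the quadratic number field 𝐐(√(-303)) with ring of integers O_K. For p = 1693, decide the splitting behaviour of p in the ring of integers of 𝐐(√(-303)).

-303 mod 4 = 1, hence disc K = -303 and O_K = ℤ[(1+√-303)/2].
1693 ∤ -303, so 1693 is unramified.
(-303/1693) = 1390^846 mod 1693 = 1, giving Legendre symbol 1.
d is a quadratic residue mod p, hence 1693 splits in O_K.

split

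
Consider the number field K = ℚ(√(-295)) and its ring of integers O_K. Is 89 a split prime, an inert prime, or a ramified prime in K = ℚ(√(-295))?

-295 mod 4 = 1, hence disc K = -295 and O_K = ℤ[(1+√-295)/2].
disc(K) = -295 is not divisible by 89; 89 is unramified.
Legendre symbol by Euler's criterion: (-295/89) ≡ (-295)^44 ≡ 88 (mod 89), i.e. (-295/89) = -1.
Legendre symbol -1 ⇒ 89 is inert.

p is inert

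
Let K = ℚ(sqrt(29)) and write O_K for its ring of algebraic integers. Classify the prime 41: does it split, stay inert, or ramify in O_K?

inert — (41) stays prime in O_K

d = 29 ≡ 1 (mod 4), so O_K = ℤ[(1+√29)/2] and disc(K) = d = 29.
41 ∤ 29, so 41 is unramified.
Legendre symbol by Euler's criterion: (29/41) ≡ 29^20 ≡ 40 (mod 41), i.e. (29/41) = -1.
Legendre symbol -1 ⇒ 41 is inert.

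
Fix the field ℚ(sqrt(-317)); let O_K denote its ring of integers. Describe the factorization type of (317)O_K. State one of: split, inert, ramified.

Since -317 ≢ 1 mod 4, the ring of integers is ℤ[√-317] with discriminant 4·(-317) = -1268.
disc(K) = -1268 = 317·(-4), so p = 317 is ramified.

ramifies in O_K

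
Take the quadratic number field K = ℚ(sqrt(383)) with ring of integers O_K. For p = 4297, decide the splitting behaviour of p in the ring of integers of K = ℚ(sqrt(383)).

383 mod 4 = 3, hence disc K = 4·383 = 1532 and O_K = ℤ[√383].
Since gcd(4297, 1532) = 1 the prime 4297 does not ramify.
Compute (383/4297) via Euler: 383^((4297-1)/2) mod 4297 = 1, so (383/4297) = 1.
Legendre symbol 1 ⇒ 4297 is split.

4297 splits in O_K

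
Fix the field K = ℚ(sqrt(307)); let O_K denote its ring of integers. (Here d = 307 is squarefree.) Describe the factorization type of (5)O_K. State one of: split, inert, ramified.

remains prime (inert)

d = 307 ≡ 3 (mod 4), so O_K = ℤ[√307] and disc(K) = 4d = 1228.
5 ∤ 1228, so 5 is unramified.
Euler's criterion: 307^2 mod 5 = 4. Thus (307|5) = -1.
Legendre symbol -1 ⇒ 5 is inert.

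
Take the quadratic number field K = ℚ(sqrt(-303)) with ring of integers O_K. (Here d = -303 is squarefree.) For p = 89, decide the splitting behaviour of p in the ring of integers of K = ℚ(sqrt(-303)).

d = -303 ≡ 1 (mod 4), so O_K = ℤ[(1+√-303)/2] and disc(K) = d = -303.
Since gcd(89, -303) = 1 the prime 89 does not ramify.
Compute (-303/89) via Euler: 53^((89-1)/2) mod 89 = 1, so (-303/89) = 1.
d is a quadratic residue mod p, hence 89 splits in O_K.

split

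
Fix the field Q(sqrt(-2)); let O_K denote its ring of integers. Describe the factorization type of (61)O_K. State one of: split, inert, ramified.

-2 mod 4 = 2, hence disc K = 4·(-2) = -8 and O_K = ℤ[√-2].
disc(K) = -8 is not divisible by 61; 61 is unramified.
Legendre symbol by Euler's criterion: (-2/61) ≡ (-2)^30 ≡ 60 (mod 61), i.e. (-2/61) = -1.
(-2/61) = -1, so 61 is inert.

p is inert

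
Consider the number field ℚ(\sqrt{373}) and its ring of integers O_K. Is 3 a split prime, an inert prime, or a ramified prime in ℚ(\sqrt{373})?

3 splits in O_K

d = 373 ≡ 1 (mod 4), so O_K = ℤ[(1+√373)/2] and disc(K) = d = 373.
Since gcd(3, 373) = 1 the prime 3 does not ramify.
Euler's criterion: 373^1 mod 3 = 1. Thus (373|3) = 1.
Legendre symbol 1 ⇒ 3 is split.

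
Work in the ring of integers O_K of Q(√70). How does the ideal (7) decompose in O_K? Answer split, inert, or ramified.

70 mod 4 = 2, hence disc K = 4·70 = 280 and O_K = ℤ[√70].
Ramification test: 7 | 280. The prime 7 ramifies in K.

p ramifies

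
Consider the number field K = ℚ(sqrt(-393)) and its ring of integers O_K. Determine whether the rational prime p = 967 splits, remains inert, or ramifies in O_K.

splits completely

-393 mod 4 = 3, hence disc K = 4·(-393) = -1572 and O_K = ℤ[√-393].
967 ∤ -1572, so 967 is unramified.
Compute (-393/967) via Euler: 574^((967-1)/2) mod 967 = 1, so (-393/967) = 1.
Legendre symbol 1 ⇒ 967 is split.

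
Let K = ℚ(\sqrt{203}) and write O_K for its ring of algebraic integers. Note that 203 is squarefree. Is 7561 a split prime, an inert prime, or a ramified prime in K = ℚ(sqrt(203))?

7561 remains inert

203 mod 4 = 3, hence disc K = 4·203 = 812 and O_K = ℤ[√203].
7561 ∤ 812, so 7561 is unramified.
Compute (203/7561) via Euler: 203^((7561-1)/2) mod 7561 = 7560, so (203/7561) = -1.
d is a non-residue mod p, hence 7561 remains inert in O_K.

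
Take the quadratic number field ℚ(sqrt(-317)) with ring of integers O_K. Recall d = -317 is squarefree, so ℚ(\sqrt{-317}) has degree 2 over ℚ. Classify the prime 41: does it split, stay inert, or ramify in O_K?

inert

Since -317 ≢ 1 mod 4, the ring of integers is ℤ[√-317] with discriminant 4·(-317) = -1268.
Since gcd(41, -1268) = 1 the prime 41 does not ramify.
(-317/41) = 11^20 mod 41 = 40, giving Legendre symbol -1.
(-317/41) = -1, so 41 is inert.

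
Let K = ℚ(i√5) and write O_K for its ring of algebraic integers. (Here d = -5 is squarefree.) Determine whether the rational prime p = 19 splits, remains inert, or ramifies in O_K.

-5 mod 4 = 3, hence disc K = 4·(-5) = -20 and O_K = ℤ[√-5].
Since gcd(19, -20) = 1 the prime 19 does not ramify.
Euler's criterion: (-5)^9 mod 19 = 18. Thus (-5|19) = -1.
d is a non-residue mod p, hence 19 remains inert in O_K.

remains prime (inert)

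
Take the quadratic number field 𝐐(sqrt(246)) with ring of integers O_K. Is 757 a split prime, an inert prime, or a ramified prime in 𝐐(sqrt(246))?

246 mod 4 = 2, hence disc K = 4·246 = 984 and O_K = ℤ[√246].
disc(K) = 984 is not divisible by 757; 757 is unramified.
(246/757) = 246^378 mod 757 = 1, giving Legendre symbol 1.
d is a quadratic residue mod p, hence 757 splits in O_K.

split — (757) = 𝔭₁𝔭₂ with 𝔭₁ ≠ 𝔭₂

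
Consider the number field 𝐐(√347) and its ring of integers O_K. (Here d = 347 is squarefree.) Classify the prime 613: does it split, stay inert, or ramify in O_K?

347 mod 4 = 3, hence disc K = 4·347 = 1388 and O_K = ℤ[√347].
Since gcd(613, 1388) = 1 the prime 613 does not ramify.
Legendre symbol by Euler's criterion: (347/613) ≡ 347^306 ≡ 612 (mod 613), i.e. (347/613) = -1.
d is a non-residue mod p, hence 613 remains inert in O_K.

inert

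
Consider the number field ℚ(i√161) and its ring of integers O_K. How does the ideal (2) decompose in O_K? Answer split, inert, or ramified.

2 is ramified

Since -161 ≢ 1 mod 4, the ring of integers is ℤ[√-161] with discriminant 4·(-161) = -644.
Ramification test: 2 | -644. The prime 2 ramifies in K.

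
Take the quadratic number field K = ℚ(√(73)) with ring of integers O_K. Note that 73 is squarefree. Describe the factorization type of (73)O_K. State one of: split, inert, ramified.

73 is ramified

73 mod 4 = 1, hence disc K = 73 and O_K = ℤ[(1+√73)/2].
Ramification test: 73 | 73. The prime 73 ramifies in K.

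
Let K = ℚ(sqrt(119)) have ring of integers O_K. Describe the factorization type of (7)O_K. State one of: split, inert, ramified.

Since 119 ≢ 1 mod 4, the ring of integers is ℤ[√119] with discriminant 4·119 = 476.
7 divides disc(K) = 476, so 7 ramifies.

ramified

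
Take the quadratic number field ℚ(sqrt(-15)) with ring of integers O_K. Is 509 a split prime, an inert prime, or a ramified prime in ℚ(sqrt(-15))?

Since -15 ≡ 1 mod 4, the ring of integers is ℤ[(1+√-15)/2] with discriminant -15.
Since gcd(509, -15) = 1 the prime 509 does not ramify.
(-15/509) = 494^254 mod 509 = 508, giving Legendre symbol -1.
Legendre symbol -1 ⇒ 509 is inert.

p is inert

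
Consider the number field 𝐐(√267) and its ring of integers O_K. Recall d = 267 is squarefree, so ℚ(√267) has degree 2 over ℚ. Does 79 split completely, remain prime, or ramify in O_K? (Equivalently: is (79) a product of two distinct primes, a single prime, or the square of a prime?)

remains prime (inert)

267 mod 4 = 3, hence disc K = 4·267 = 1068 and O_K = ℤ[√267].
Since gcd(79, 1068) = 1 the prime 79 does not ramify.
(267/79) = 30^39 mod 79 = 78, giving Legendre symbol -1.
d is a non-residue mod p, hence 79 remains inert in O_K.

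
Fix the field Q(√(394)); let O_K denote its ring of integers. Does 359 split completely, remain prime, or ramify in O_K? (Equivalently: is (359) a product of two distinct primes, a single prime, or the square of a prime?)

359 remains inert

d = 394 ≡ 2 (mod 4), so O_K = ℤ[√394] and disc(K) = 4d = 1576.
359 ∤ 1576, so 359 is unramified.
Compute (394/359) via Euler: 35^((359-1)/2) mod 359 = 358, so (394/359) = -1.
Legendre symbol -1 ⇒ 359 is inert.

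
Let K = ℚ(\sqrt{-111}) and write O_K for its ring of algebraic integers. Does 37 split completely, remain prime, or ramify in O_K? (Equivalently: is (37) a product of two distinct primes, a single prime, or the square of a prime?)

-111 mod 4 = 1, hence disc K = -111 and O_K = ℤ[(1+√-111)/2].
disc(K) = -111 = 37·(-3), so p = 37 is ramified.

ramifies in O_K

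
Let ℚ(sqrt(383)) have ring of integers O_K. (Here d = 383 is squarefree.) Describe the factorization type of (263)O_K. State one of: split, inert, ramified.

383 mod 4 = 3, hence disc K = 4·383 = 1532 and O_K = ℤ[√383].
disc(K) = 1532 is not divisible by 263; 263 is unramified.
Legendre symbol by Euler's criterion: (383/263) ≡ 383^131 ≡ 262 (mod 263), i.e. (383/263) = -1.
Legendre symbol -1 ⇒ 263 is inert.

263 remains inert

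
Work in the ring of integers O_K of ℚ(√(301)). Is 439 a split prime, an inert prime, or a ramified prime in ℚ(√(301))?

inert — (439) stays prime in O_K

d = 301 ≡ 1 (mod 4), so O_K = ℤ[(1+√301)/2] and disc(K) = d = 301.
disc(K) = 301 is not divisible by 439; 439 is unramified.
(301/439) = 301^219 mod 439 = 438, giving Legendre symbol -1.
d is a non-residue mod p, hence 439 remains inert in O_K.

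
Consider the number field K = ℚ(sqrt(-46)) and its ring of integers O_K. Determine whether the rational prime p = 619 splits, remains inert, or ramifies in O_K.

split — (619) = 𝔭₁𝔭₂ with 𝔭₁ ≠ 𝔭₂

d = -46 ≡ 2 (mod 4), so O_K = ℤ[√-46] and disc(K) = 4d = -184.
disc(K) = -184 is not divisible by 619; 619 is unramified.
(-46/619) = 573^309 mod 619 = 1, giving Legendre symbol 1.
Legendre symbol 1 ⇒ 619 is split.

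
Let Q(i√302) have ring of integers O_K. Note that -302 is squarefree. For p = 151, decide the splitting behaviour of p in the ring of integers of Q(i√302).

ramified

-302 mod 4 = 2, hence disc K = 4·(-302) = -1208 and O_K = ℤ[√-302].
151 divides disc(K) = -1208, so 151 ramifies.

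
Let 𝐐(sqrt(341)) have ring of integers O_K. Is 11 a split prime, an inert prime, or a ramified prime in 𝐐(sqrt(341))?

Since 341 ≡ 1 mod 4, the ring of integers is ℤ[(1+√341)/2] with discriminant 341.
Ramification test: 11 | 341. The prime 11 ramifies in K.

ramified — (11) = 𝔭²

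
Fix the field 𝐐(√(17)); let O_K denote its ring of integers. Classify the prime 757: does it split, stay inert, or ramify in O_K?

split — (757) = 𝔭₁𝔭₂ with 𝔭₁ ≠ 𝔭₂

17 mod 4 = 1, hence disc K = 17 and O_K = ℤ[(1+√17)/2].
Since gcd(757, 17) = 1 the prime 757 does not ramify.
(17/757) = 17^378 mod 757 = 1, giving Legendre symbol 1.
d is a quadratic residue mod p, hence 757 splits in O_K.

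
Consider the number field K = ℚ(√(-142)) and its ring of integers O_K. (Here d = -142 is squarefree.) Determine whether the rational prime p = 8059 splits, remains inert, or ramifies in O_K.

inert — (8059) stays prime in O_K

d = -142 ≡ 2 (mod 4), so O_K = ℤ[√-142] and disc(K) = 4d = -568.
Since gcd(8059, -568) = 1 the prime 8059 does not ramify.
(-142/8059) = 7917^4029 mod 8059 = 8058, giving Legendre symbol -1.
d is a non-residue mod p, hence 8059 remains inert in O_K.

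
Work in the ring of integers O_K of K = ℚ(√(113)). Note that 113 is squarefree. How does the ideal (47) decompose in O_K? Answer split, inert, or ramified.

p is inert

Since 113 ≡ 1 mod 4, the ring of integers is ℤ[(1+√113)/2] with discriminant 113.
47 ∤ 113, so 47 is unramified.
Compute (113/47) via Euler: 19^((47-1)/2) mod 47 = 46, so (113/47) = -1.
d is a non-residue mod p, hence 47 remains inert in O_K.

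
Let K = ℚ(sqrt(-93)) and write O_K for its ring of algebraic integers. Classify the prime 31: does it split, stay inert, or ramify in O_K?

Since -93 ≢ 1 mod 4, the ring of integers is ℤ[√-93] with discriminant 4·(-93) = -372.
disc(K) = -372 = 31·(-12), so p = 31 is ramified.

ramified — (31) = 𝔭²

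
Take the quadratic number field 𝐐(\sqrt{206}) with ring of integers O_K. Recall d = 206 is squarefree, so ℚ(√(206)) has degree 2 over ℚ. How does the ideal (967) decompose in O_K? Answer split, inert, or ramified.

Since 206 ≢ 1 mod 4, the ring of integers is ℤ[√206] with discriminant 4·206 = 824.
disc(K) = 824 is not divisible by 967; 967 is unramified.
Compute (206/967) via Euler: 206^((967-1)/2) mod 967 = 1, so (206/967) = 1.
(206/967) = 1, so 967 splits.

splits completely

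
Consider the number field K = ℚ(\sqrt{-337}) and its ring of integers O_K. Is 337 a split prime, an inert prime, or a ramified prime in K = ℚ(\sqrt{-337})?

Since -337 ≢ 1 mod 4, the ring of integers is ℤ[√-337] with discriminant 4·(-337) = -1348.
Ramification test: 337 | -1348. The prime 337 ramifies in K.

ramifies in O_K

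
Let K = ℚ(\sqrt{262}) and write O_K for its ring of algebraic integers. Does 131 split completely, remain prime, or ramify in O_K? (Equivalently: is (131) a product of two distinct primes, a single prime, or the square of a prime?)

d = 262 ≡ 2 (mod 4), so O_K = ℤ[√262] and disc(K) = 4d = 1048.
disc(K) = 1048 = 131·8, so p = 131 is ramified.

131 is ramified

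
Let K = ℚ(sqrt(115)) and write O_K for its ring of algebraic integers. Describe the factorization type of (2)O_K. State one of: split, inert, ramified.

ramified

Since 115 ≢ 1 mod 4, the ring of integers is ℤ[√115] with discriminant 4·115 = 460.
2 divides disc(K) = 460, so 2 ramifies.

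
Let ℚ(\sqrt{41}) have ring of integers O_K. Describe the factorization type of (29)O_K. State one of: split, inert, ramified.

inert — (29) stays prime in O_K

41 mod 4 = 1, hence disc K = 41 and O_K = ℤ[(1+√41)/2].
disc(K) = 41 is not divisible by 29; 29 is unramified.
Legendre symbol by Euler's criterion: (41/29) ≡ 41^14 ≡ 28 (mod 29), i.e. (41/29) = -1.
d is a non-residue mod p, hence 29 remains inert in O_K.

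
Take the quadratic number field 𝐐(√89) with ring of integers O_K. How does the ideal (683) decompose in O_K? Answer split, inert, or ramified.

inert

89 mod 4 = 1, hence disc K = 89 and O_K = ℤ[(1+√89)/2].
683 ∤ 89, so 683 is unramified.
Legendre symbol by Euler's criterion: (89/683) ≡ 89^341 ≡ 682 (mod 683), i.e. (89/683) = -1.
Legendre symbol -1 ⇒ 683 is inert.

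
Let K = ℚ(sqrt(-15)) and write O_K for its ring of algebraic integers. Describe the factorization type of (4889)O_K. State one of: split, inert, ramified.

inert — (4889) stays prime in O_K

-15 mod 4 = 1, hence disc K = -15 and O_K = ℤ[(1+√-15)/2].
disc(K) = -15 is not divisible by 4889; 4889 is unramified.
Legendre symbol by Euler's criterion: (-15/4889) ≡ (-15)^2444 ≡ 4888 (mod 4889), i.e. (-15/4889) = -1.
d is a non-residue mod p, hence 4889 remains inert in O_K.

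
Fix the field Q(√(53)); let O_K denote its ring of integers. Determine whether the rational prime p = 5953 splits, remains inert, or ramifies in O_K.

d = 53 ≡ 1 (mod 4), so O_K = ℤ[(1+√53)/2] and disc(K) = d = 53.
disc(K) = 53 is not divisible by 5953; 5953 is unramified.
Compute (53/5953) via Euler: 53^((5953-1)/2) mod 5953 = 1, so (53/5953) = 1.
Legendre symbol 1 ⇒ 5953 is split.

splits completely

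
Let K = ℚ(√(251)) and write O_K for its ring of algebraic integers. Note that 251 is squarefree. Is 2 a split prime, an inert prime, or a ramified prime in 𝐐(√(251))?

Since 251 ≢ 1 mod 4, the ring of integers is ℤ[√251] with discriminant 4·251 = 1004.
Ramification test: 2 | 1004. The prime 2 ramifies in K.

ramified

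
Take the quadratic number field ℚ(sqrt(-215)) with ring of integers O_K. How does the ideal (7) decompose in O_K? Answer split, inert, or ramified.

split — (7) = 𝔭₁𝔭₂ with 𝔭₁ ≠ 𝔭₂

d = -215 ≡ 1 (mod 4), so O_K = ℤ[(1+√-215)/2] and disc(K) = d = -215.
disc(K) = -215 is not divisible by 7; 7 is unramified.
(-215/7) = 2^3 mod 7 = 1, giving Legendre symbol 1.
d is a quadratic residue mod p, hence 7 splits in O_K.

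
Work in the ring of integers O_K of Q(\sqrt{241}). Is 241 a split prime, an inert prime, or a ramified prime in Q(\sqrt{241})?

d = 241 ≡ 1 (mod 4), so O_K = ℤ[(1+√241)/2] and disc(K) = d = 241.
Ramification test: 241 | 241. The prime 241 ramifies in K.

p ramifies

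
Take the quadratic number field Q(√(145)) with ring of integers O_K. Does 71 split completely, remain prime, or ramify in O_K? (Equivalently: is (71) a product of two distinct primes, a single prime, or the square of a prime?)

d = 145 ≡ 1 (mod 4), so O_K = ℤ[(1+√145)/2] and disc(K) = d = 145.
Since gcd(71, 145) = 1 the prime 71 does not ramify.
Compute (145/71) via Euler: 3^((71-1)/2) mod 71 = 1, so (145/71) = 1.
Legendre symbol 1 ⇒ 71 is split.

splits completely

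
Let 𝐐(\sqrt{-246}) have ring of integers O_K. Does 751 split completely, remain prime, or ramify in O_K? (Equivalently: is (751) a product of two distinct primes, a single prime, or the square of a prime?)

Since -246 ≢ 1 mod 4, the ring of integers is ℤ[√-246] with discriminant 4·(-246) = -984.
Since gcd(751, -984) = 1 the prime 751 does not ramify.
Compute (-246/751) via Euler: 505^((751-1)/2) mod 751 = 750, so (-246/751) = -1.
Legendre symbol -1 ⇒ 751 is inert.

751 remains inert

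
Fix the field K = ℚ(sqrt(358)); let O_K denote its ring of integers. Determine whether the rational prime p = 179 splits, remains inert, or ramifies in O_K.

358 mod 4 = 2, hence disc K = 4·358 = 1432 and O_K = ℤ[√358].
Ramification test: 179 | 1432. The prime 179 ramifies in K.

ramifies in O_K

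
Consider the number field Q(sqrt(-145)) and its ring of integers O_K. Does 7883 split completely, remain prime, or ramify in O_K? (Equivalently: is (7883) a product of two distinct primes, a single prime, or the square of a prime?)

Since -145 ≢ 1 mod 4, the ring of integers is ℤ[√-145] with discriminant 4·(-145) = -580.
7883 ∤ -580, so 7883 is unramified.
Legendre symbol by Euler's criterion: (-145/7883) ≡ (-145)^3941 ≡ 1 (mod 7883), i.e. (-145/7883) = 1.
(-145/7883) = 1, so 7883 splits.

split — (7883) = 𝔭₁𝔭₂ with 𝔭₁ ≠ 𝔭₂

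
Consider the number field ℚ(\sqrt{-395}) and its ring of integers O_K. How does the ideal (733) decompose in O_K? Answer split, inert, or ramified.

d = -395 ≡ 1 (mod 4), so O_K = ℤ[(1+√-395)/2] and disc(K) = d = -395.
Since gcd(733, -395) = 1 the prime 733 does not ramify.
Euler's criterion: (-395)^366 mod 733 = 732. Thus (-395|733) = -1.
d is a non-residue mod p, hence 733 remains inert in O_K.

p is inert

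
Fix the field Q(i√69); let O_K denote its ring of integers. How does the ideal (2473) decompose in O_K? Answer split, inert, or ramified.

2473 splits in O_K

-69 mod 4 = 3, hence disc K = 4·(-69) = -276 and O_K = ℤ[√-69].
disc(K) = -276 is not divisible by 2473; 2473 is unramified.
(-69/2473) = 2404^1236 mod 2473 = 1, giving Legendre symbol 1.
d is a quadratic residue mod p, hence 2473 splits in O_K.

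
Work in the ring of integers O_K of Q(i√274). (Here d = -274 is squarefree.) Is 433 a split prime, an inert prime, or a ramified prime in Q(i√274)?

p splits

-274 mod 4 = 2, hence disc K = 4·(-274) = -1096 and O_K = ℤ[√-274].
disc(K) = -1096 is not divisible by 433; 433 is unramified.
Euler's criterion: (-274)^216 mod 433 = 1. Thus (-274|433) = 1.
(-274/433) = 1, so 433 splits.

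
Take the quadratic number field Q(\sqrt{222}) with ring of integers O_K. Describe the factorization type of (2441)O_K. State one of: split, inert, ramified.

remains prime (inert)

222 mod 4 = 2, hence disc K = 4·222 = 888 and O_K = ℤ[√222].
disc(K) = 888 is not divisible by 2441; 2441 is unramified.
Euler's criterion: 222^1220 mod 2441 = 2440. Thus (222|2441) = -1.
d is a non-residue mod p, hence 2441 remains inert in O_K.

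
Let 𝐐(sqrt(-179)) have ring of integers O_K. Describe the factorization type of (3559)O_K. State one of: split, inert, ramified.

3559 splits in O_K

-179 mod 4 = 1, hence disc K = -179 and O_K = ℤ[(1+√-179)/2].
Since gcd(3559, -179) = 1 the prime 3559 does not ramify.
(-179/3559) = 3380^1779 mod 3559 = 1, giving Legendre symbol 1.
Legendre symbol 1 ⇒ 3559 is split.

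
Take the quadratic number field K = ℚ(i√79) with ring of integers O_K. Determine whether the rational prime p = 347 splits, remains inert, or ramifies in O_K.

Since -79 ≡ 1 mod 4, the ring of integers is ℤ[(1+√-79)/2] with discriminant -79.
347 ∤ -79, so 347 is unramified.
(-79/347) = 268^173 mod 347 = 1, giving Legendre symbol 1.
d is a quadratic residue mod p, hence 347 splits in O_K.

347 splits in O_K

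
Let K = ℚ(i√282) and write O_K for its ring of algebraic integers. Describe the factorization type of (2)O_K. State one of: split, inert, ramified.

Since -282 ≢ 1 mod 4, the ring of integers is ℤ[√-282] with discriminant 4·(-282) = -1128.
Ramification test: 2 | -1128. The prime 2 ramifies in K.

ramified — (2) = 𝔭²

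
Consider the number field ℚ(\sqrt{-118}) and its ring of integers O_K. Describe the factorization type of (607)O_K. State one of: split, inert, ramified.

Since -118 ≢ 1 mod 4, the ring of integers is ℤ[√-118] with discriminant 4·(-118) = -472.
Since gcd(607, -472) = 1 the prime 607 does not ramify.
Legendre symbol by Euler's criterion: (-118/607) ≡ (-118)^303 ≡ 1 (mod 607), i.e. (-118/607) = 1.
Legendre symbol 1 ⇒ 607 is split.

splits completely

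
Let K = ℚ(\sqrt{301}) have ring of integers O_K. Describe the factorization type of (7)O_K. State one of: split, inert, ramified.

Since 301 ≡ 1 mod 4, the ring of integers is ℤ[(1+√301)/2] with discriminant 301.
disc(K) = 301 = 7·43, so p = 7 is ramified.

ramified — (7) = 𝔭²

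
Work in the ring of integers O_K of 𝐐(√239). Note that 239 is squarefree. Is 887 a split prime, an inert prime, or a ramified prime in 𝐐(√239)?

887 remains inert

Since 239 ≢ 1 mod 4, the ring of integers is ℤ[√239] with discriminant 4·239 = 956.
887 ∤ 956, so 887 is unramified.
Compute (239/887) via Euler: 239^((887-1)/2) mod 887 = 886, so (239/887) = -1.
Legendre symbol -1 ⇒ 887 is inert.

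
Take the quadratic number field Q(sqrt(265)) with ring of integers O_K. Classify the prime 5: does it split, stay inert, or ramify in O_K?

5 is ramified

d = 265 ≡ 1 (mod 4), so O_K = ℤ[(1+√265)/2] and disc(K) = d = 265.
disc(K) = 265 = 5·53, so p = 5 is ramified.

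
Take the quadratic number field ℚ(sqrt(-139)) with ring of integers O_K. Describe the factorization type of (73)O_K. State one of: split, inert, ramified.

-139 mod 4 = 1, hence disc K = -139 and O_K = ℤ[(1+√-139)/2].
disc(K) = -139 is not divisible by 73; 73 is unramified.
Compute (-139/73) via Euler: 7^((73-1)/2) mod 73 = 72, so (-139/73) = -1.
Legendre symbol -1 ⇒ 73 is inert.

p is inert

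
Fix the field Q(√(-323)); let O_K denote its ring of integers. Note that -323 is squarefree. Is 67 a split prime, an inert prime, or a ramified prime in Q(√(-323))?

-323 mod 4 = 1, hence disc K = -323 and O_K = ℤ[(1+√-323)/2].
Since gcd(67, -323) = 1 the prime 67 does not ramify.
Euler's criterion: (-323)^33 mod 67 = 66. Thus (-323|67) = -1.
(-323/67) = -1, so 67 is inert.

remains prime (inert)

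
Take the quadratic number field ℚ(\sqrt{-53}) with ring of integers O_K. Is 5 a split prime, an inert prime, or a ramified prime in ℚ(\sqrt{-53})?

-53 mod 4 = 3, hence disc K = 4·(-53) = -212 and O_K = ℤ[√-53].
Since gcd(5, -212) = 1 the prime 5 does not ramify.
Legendre symbol by Euler's criterion: (-53/5) ≡ (-53)^2 ≡ 4 (mod 5), i.e. (-53/5) = -1.
d is a non-residue mod p, hence 5 remains inert in O_K.

5 remains inert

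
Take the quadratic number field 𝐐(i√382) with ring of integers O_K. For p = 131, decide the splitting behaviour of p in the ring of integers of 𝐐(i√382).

split — (131) = 𝔭₁𝔭₂ with 𝔭₁ ≠ 𝔭₂

-382 mod 4 = 2, hence disc K = 4·(-382) = -1528 and O_K = ℤ[√-382].
Since gcd(131, -1528) = 1 the prime 131 does not ramify.
Euler's criterion: (-382)^65 mod 131 = 1. Thus (-382|131) = 1.
(-382/131) = 1, so 131 splits.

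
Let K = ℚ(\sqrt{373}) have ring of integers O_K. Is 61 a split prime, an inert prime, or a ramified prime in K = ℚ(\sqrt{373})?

373 mod 4 = 1, hence disc K = 373 and O_K = ℤ[(1+√373)/2].
61 ∤ 373, so 61 is unramified.
(373/61) = 7^30 mod 61 = 60, giving Legendre symbol -1.
d is a non-residue mod p, hence 61 remains inert in O_K.

61 remains inert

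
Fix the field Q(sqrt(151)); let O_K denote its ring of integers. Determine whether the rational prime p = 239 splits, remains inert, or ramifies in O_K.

151 mod 4 = 3, hence disc K = 4·151 = 604 and O_K = ℤ[√151].
239 ∤ 604, so 239 is unramified.
Compute (151/239) via Euler: 151^((239-1)/2) mod 239 = 238, so (151/239) = -1.
d is a non-residue mod p, hence 239 remains inert in O_K.

inert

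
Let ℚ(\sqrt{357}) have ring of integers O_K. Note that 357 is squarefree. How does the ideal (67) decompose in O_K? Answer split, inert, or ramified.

p splits

357 mod 4 = 1, hence disc K = 357 and O_K = ℤ[(1+√357)/2].
Since gcd(67, 357) = 1 the prime 67 does not ramify.
Euler's criterion: 357^33 mod 67 = 1. Thus (357|67) = 1.
Legendre symbol 1 ⇒ 67 is split.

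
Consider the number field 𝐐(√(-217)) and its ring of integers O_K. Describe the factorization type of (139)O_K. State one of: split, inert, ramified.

inert — (139) stays prime in O_K

d = -217 ≡ 3 (mod 4), so O_K = ℤ[√-217] and disc(K) = 4d = -868.
139 ∤ -868, so 139 is unramified.
Legendre symbol by Euler's criterion: (-217/139) ≡ (-217)^69 ≡ 138 (mod 139), i.e. (-217/139) = -1.
d is a non-residue mod p, hence 139 remains inert in O_K.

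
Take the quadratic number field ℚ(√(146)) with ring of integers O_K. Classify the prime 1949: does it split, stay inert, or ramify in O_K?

d = 146 ≡ 2 (mod 4), so O_K = ℤ[√146] and disc(K) = 4d = 584.
disc(K) = 584 is not divisible by 1949; 1949 is unramified.
Legendre symbol by Euler's criterion: (146/1949) ≡ 146^974 ≡ 1 (mod 1949), i.e. (146/1949) = 1.
(146/1949) = 1, so 1949 splits.

split — (1949) = 𝔭₁𝔭₂ with 𝔭₁ ≠ 𝔭₂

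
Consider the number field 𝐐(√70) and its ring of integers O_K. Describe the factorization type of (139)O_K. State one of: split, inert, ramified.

70 mod 4 = 2, hence disc K = 4·70 = 280 and O_K = ℤ[√70].
disc(K) = 280 is not divisible by 139; 139 is unramified.
Legendre symbol by Euler's criterion: (70/139) ≡ 70^69 ≡ 138 (mod 139), i.e. (70/139) = -1.
Legendre symbol -1 ⇒ 139 is inert.

inert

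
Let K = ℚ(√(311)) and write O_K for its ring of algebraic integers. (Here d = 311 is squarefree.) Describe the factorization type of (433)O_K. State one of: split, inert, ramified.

Since 311 ≢ 1 mod 4, the ring of integers is ℤ[√311] with discriminant 4·311 = 1244.
Since gcd(433, 1244) = 1 the prime 433 does not ramify.
Legendre symbol by Euler's criterion: (311/433) ≡ 311^216 ≡ 432 (mod 433), i.e. (311/433) = -1.
Legendre symbol -1 ⇒ 433 is inert.

inert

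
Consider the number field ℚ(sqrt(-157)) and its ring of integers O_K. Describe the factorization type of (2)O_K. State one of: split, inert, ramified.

d = -157 ≡ 3 (mod 4), so O_K = ℤ[√-157] and disc(K) = 4d = -628.
disc(K) = -628 = 2·(-314), so p = 2 is ramified.

ramified — (2) = 𝔭²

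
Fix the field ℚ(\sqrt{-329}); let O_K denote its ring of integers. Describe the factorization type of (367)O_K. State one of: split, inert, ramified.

p is inert

d = -329 ≡ 3 (mod 4), so O_K = ℤ[√-329] and disc(K) = 4d = -1316.
disc(K) = -1316 is not divisible by 367; 367 is unramified.
Euler's criterion: (-329)^183 mod 367 = 366. Thus (-329|367) = -1.
Legendre symbol -1 ⇒ 367 is inert.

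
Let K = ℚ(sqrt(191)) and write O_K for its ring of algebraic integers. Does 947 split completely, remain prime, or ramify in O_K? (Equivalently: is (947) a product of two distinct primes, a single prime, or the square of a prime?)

d = 191 ≡ 3 (mod 4), so O_K = ℤ[√191] and disc(K) = 4d = 764.
Since gcd(947, 764) = 1 the prime 947 does not ramify.
Compute (191/947) via Euler: 191^((947-1)/2) mod 947 = 1, so (191/947) = 1.
d is a quadratic residue mod p, hence 947 splits in O_K.

p splits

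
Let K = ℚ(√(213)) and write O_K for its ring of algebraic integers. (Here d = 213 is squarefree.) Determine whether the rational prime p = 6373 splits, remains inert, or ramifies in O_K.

d = 213 ≡ 1 (mod 4), so O_K = ℤ[(1+√213)/2] and disc(K) = d = 213.
disc(K) = 213 is not divisible by 6373; 6373 is unramified.
(213/6373) = 213^3186 mod 6373 = 1, giving Legendre symbol 1.
(213/6373) = 1, so 6373 splits.

6373 splits in O_K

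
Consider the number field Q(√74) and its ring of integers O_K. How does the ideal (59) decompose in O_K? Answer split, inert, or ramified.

74 mod 4 = 2, hence disc K = 4·74 = 296 and O_K = ℤ[√74].
disc(K) = 296 is not divisible by 59; 59 is unramified.
(74/59) = 15^29 mod 59 = 1, giving Legendre symbol 1.
Legendre symbol 1 ⇒ 59 is split.

splits completely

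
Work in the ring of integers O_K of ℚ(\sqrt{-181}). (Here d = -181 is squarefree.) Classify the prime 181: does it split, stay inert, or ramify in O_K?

Since -181 ≢ 1 mod 4, the ring of integers is ℤ[√-181] with discriminant 4·(-181) = -724.
disc(K) = -724 = 181·(-4), so p = 181 is ramified.

ramified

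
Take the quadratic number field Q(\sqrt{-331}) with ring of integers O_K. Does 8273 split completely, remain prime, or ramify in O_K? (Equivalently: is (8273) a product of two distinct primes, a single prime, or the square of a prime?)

d = -331 ≡ 1 (mod 4), so O_K = ℤ[(1+√-331)/2] and disc(K) = d = -331.
Since gcd(8273, -331) = 1 the prime 8273 does not ramify.
Compute (-331/8273) via Euler: 7942^((8273-1)/2) mod 8273 = 1, so (-331/8273) = 1.
(-331/8273) = 1, so 8273 splits.

splits completely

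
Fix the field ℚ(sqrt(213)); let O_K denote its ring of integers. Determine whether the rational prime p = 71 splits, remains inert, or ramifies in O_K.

71 is ramified

d = 213 ≡ 1 (mod 4), so O_K = ℤ[(1+√213)/2] and disc(K) = d = 213.
Ramification test: 71 | 213. The prime 71 ramifies in K.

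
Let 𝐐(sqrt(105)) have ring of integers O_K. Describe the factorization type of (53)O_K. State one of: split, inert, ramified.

split — (53) = 𝔭₁𝔭₂ with 𝔭₁ ≠ 𝔭₂

Since 105 ≡ 1 mod 4, the ring of integers is ℤ[(1+√105)/2] with discriminant 105.
Since gcd(53, 105) = 1 the prime 53 does not ramify.
Euler's criterion: 105^26 mod 53 = 1. Thus (105|53) = 1.
d is a quadratic residue mod p, hence 53 splits in O_K.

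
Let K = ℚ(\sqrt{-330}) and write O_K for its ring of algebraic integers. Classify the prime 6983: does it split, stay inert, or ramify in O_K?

remains prime (inert)

d = -330 ≡ 2 (mod 4), so O_K = ℤ[√-330] and disc(K) = 4d = -1320.
6983 ∤ -1320, so 6983 is unramified.
Compute (-330/6983) via Euler: 6653^((6983-1)/2) mod 6983 = 6982, so (-330/6983) = -1.
(-330/6983) = -1, so 6983 is inert.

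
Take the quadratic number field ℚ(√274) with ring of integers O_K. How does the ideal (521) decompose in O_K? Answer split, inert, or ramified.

inert

Since 274 ≢ 1 mod 4, the ring of integers is ℤ[√274] with discriminant 4·274 = 1096.
Since gcd(521, 1096) = 1 the prime 521 does not ramify.
(274/521) = 274^260 mod 521 = 520, giving Legendre symbol -1.
Legendre symbol -1 ⇒ 521 is inert.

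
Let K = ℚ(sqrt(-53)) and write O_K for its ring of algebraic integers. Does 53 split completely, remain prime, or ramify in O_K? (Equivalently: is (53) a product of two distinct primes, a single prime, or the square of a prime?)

ramified — (53) = 𝔭²

d = -53 ≡ 3 (mod 4), so O_K = ℤ[√-53] and disc(K) = 4d = -212.
disc(K) = -212 = 53·(-4), so p = 53 is ramified.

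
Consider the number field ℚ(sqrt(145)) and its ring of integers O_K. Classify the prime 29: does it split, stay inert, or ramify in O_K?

145 mod 4 = 1, hence disc K = 145 and O_K = ℤ[(1+√145)/2].
Ramification test: 29 | 145. The prime 29 ramifies in K.

ramified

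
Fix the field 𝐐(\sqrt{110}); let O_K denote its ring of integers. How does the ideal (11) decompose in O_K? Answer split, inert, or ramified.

ramifies in O_K

110 mod 4 = 2, hence disc K = 4·110 = 440 and O_K = ℤ[√110].
Ramification test: 11 | 440. The prime 11 ramifies in K.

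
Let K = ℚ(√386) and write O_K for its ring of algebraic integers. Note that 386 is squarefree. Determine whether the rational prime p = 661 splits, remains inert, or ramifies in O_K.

Since 386 ≢ 1 mod 4, the ring of integers is ℤ[√386] with discriminant 4·386 = 1544.
Since gcd(661, 1544) = 1 the prime 661 does not ramify.
Legendre symbol by Euler's criterion: (386/661) ≡ 386^330 ≡ 1 (mod 661), i.e. (386/661) = 1.
d is a quadratic residue mod p, hence 661 splits in O_K.

split — (661) = 𝔭₁𝔭₂ with 𝔭₁ ≠ 𝔭₂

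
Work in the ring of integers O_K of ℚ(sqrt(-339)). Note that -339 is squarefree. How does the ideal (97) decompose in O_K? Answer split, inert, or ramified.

-339 mod 4 = 1, hence disc K = -339 and O_K = ℤ[(1+√-339)/2].
97 ∤ -339, so 97 is unramified.
(-339/97) = 49^48 mod 97 = 1, giving Legendre symbol 1.
(-339/97) = 1, so 97 splits.

97 splits in O_K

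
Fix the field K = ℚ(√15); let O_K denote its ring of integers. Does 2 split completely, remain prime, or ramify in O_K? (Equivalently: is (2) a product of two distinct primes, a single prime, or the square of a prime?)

Since 15 ≢ 1 mod 4, the ring of integers is ℤ[√15] with discriminant 4·15 = 60.
Ramification test: 2 | 60. The prime 2 ramifies in K.

2 is ramified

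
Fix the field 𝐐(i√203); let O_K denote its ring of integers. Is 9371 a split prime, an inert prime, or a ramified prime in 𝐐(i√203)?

inert

d = -203 ≡ 1 (mod 4), so O_K = ℤ[(1+√-203)/2] and disc(K) = d = -203.
disc(K) = -203 is not divisible by 9371; 9371 is unramified.
(-203/9371) = 9168^4685 mod 9371 = 9370, giving Legendre symbol -1.
Legendre symbol -1 ⇒ 9371 is inert.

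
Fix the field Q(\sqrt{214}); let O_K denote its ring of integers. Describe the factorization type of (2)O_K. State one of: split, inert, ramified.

d = 214 ≡ 2 (mod 4), so O_K = ℤ[√214] and disc(K) = 4d = 856.
2 divides disc(K) = 856, so 2 ramifies.

p ramifies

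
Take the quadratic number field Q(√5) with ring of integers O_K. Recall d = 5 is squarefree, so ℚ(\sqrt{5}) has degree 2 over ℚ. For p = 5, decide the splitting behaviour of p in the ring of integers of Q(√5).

5 is ramified

d = 5 ≡ 1 (mod 4), so O_K = ℤ[(1+√5)/2] and disc(K) = d = 5.
Ramification test: 5 | 5. The prime 5 ramifies in K.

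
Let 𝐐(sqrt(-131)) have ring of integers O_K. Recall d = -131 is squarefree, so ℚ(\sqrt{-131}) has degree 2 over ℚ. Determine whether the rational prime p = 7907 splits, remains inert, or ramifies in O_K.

inert

Since -131 ≡ 1 mod 4, the ring of integers is ℤ[(1+√-131)/2] with discriminant -131.
Since gcd(7907, -131) = 1 the prime 7907 does not ramify.
Compute (-131/7907) via Euler: 7776^((7907-1)/2) mod 7907 = 7906, so (-131/7907) = -1.
(-131/7907) = -1, so 7907 is inert.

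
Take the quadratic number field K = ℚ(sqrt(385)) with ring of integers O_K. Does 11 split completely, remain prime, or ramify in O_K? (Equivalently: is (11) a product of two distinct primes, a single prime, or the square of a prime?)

Since 385 ≡ 1 mod 4, the ring of integers is ℤ[(1+√385)/2] with discriminant 385.
11 divides disc(K) = 385, so 11 ramifies.

ramified — (11) = 𝔭²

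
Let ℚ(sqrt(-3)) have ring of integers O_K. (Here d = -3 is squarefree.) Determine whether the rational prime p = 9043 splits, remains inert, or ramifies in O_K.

splits completely

-3 mod 4 = 1, hence disc K = -3 and O_K = ℤ[(1+√-3)/2].
Since gcd(9043, -3) = 1 the prime 9043 does not ramify.
Legendre symbol by Euler's criterion: (-3/9043) ≡ (-3)^4521 ≡ 1 (mod 9043), i.e. (-3/9043) = 1.
Legendre symbol 1 ⇒ 9043 is split.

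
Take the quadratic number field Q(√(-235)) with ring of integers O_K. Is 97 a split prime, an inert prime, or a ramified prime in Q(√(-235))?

97 remains inert

-235 mod 4 = 1, hence disc K = -235 and O_K = ℤ[(1+√-235)/2].
97 ∤ -235, so 97 is unramified.
(-235/97) = 56^48 mod 97 = 96, giving Legendre symbol -1.
d is a non-residue mod p, hence 97 remains inert in O_K.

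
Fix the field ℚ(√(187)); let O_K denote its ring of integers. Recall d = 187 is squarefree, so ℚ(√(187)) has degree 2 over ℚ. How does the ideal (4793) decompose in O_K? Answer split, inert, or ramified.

inert

Since 187 ≢ 1 mod 4, the ring of integers is ℤ[√187] with discriminant 4·187 = 748.
disc(K) = 748 is not divisible by 4793; 4793 is unramified.
Compute (187/4793) via Euler: 187^((4793-1)/2) mod 4793 = 4792, so (187/4793) = -1.
Legendre symbol -1 ⇒ 4793 is inert.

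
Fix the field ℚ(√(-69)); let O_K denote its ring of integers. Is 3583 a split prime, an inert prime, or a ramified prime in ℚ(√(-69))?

-69 mod 4 = 3, hence disc K = 4·(-69) = -276 and O_K = ℤ[√-69].
Since gcd(3583, -276) = 1 the prime 3583 does not ramify.
Euler's criterion: (-69)^1791 mod 3583 = 3582. Thus (-69|3583) = -1.
Legendre symbol -1 ⇒ 3583 is inert.

p is inert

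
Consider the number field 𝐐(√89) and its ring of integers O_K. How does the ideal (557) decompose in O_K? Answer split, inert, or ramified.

p is inert

89 mod 4 = 1, hence disc K = 89 and O_K = ℤ[(1+√89)/2].
Since gcd(557, 89) = 1 the prime 557 does not ramify.
Legendre symbol by Euler's criterion: (89/557) ≡ 89^278 ≡ 556 (mod 557), i.e. (89/557) = -1.
(89/557) = -1, so 557 is inert.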